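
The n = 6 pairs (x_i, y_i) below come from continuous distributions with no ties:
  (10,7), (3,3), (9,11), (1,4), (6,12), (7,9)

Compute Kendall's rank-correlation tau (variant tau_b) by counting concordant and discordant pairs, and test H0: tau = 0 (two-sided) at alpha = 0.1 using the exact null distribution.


Step 1: Enumerate the 15 unordered pairs (i,j) with i<j and classify each by sign(x_j-x_i) * sign(y_j-y_i).
  (1,2):dx=-7,dy=-4->C; (1,3):dx=-1,dy=+4->D; (1,4):dx=-9,dy=-3->C; (1,5):dx=-4,dy=+5->D
  (1,6):dx=-3,dy=+2->D; (2,3):dx=+6,dy=+8->C; (2,4):dx=-2,dy=+1->D; (2,5):dx=+3,dy=+9->C
  (2,6):dx=+4,dy=+6->C; (3,4):dx=-8,dy=-7->C; (3,5):dx=-3,dy=+1->D; (3,6):dx=-2,dy=-2->C
  (4,5):dx=+5,dy=+8->C; (4,6):dx=+6,dy=+5->C; (5,6):dx=+1,dy=-3->D
Step 2: C = 9, D = 6, total pairs = 15.
Step 3: tau = (C - D)/(n(n-1)/2) = (9 - 6)/15 = 0.200000.
Step 4: Exact two-sided p-value (enumerate n! = 720 permutations of y under H0): p = 0.719444.
Step 5: alpha = 0.1. fail to reject H0.

tau_b = 0.2000 (C=9, D=6), p = 0.719444, fail to reject H0.


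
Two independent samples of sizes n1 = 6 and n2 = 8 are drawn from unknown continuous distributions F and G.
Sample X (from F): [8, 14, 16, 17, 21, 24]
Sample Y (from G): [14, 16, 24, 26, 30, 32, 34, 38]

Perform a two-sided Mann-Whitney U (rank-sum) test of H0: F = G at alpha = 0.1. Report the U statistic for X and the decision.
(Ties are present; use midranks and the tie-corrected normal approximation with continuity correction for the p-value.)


Step 1: Combine and sort all 14 observations; assign midranks.
sorted (value, group): (8,X), (14,X), (14,Y), (16,X), (16,Y), (17,X), (21,X), (24,X), (24,Y), (26,Y), (30,Y), (32,Y), (34,Y), (38,Y)
ranks: 8->1, 14->2.5, 14->2.5, 16->4.5, 16->4.5, 17->6, 21->7, 24->8.5, 24->8.5, 26->10, 30->11, 32->12, 34->13, 38->14
Step 2: Rank sum for X: R1 = 1 + 2.5 + 4.5 + 6 + 7 + 8.5 = 29.5.
Step 3: U_X = R1 - n1(n1+1)/2 = 29.5 - 6*7/2 = 29.5 - 21 = 8.5.
       U_Y = n1*n2 - U_X = 48 - 8.5 = 39.5.
Step 4: Ties are present, so use the tie-corrected normal approximation (with continuity correction) for the p-value.
Step 5: p-value = 0.052027; compare to alpha = 0.1. reject H0.

U_X = 8.5, p = 0.052027, reject H0 at alpha = 0.1.


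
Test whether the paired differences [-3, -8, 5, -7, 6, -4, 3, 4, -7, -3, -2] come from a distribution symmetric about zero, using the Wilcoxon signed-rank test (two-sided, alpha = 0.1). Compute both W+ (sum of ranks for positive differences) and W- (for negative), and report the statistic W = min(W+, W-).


Step 1: Drop any zero differences (none here) and take |d_i|.
|d| = [3, 8, 5, 7, 6, 4, 3, 4, 7, 3, 2]
Step 2: Midrank |d_i| (ties get averaged ranks).
ranks: |3|->3, |8|->11, |5|->7, |7|->9.5, |6|->8, |4|->5.5, |3|->3, |4|->5.5, |7|->9.5, |3|->3, |2|->1
Step 3: Attach original signs; sum ranks with positive sign and with negative sign.
W+ = 7 + 8 + 3 + 5.5 = 23.5
W- = 3 + 11 + 9.5 + 5.5 + 9.5 + 3 + 1 = 42.5
(Check: W+ + W- = 66 should equal n(n+1)/2 = 66.)
Step 4: Test statistic W = min(W+, W-) = 23.5.
Step 5: Ties in |d|, so use the tie-corrected normal approximation.
        E[W] = n(n+1)/4 = 11*12/4 = 33.
        Tie groups: |d|=3 (t=3), |d|=4 (t=2), |d|=7 (t=2); sum(t^3 - t) = 36.
        Var[W] = n(n+1)(2n+1)/24 - sum(t^3-t)/48 = 3036/24 - 36/48 = 125.75.
        z = (W - E[W]) / sqrt(Var[W]) = (23.5 - 33) / 11.2138 = -0.8472.
        Two-sided p = 2*Phi(z) = 0.396901.
Step 6: alpha = 0.1. fail to reject H0.

W+ = 23.5, W- = 42.5, W = min = 23.5, p = 0.396901, fail to reject H0.


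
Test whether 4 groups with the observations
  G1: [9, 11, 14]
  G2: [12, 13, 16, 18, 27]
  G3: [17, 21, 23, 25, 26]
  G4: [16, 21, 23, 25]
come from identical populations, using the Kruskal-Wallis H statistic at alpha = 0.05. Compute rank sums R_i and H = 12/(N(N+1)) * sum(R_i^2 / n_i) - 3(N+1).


Step 1: Combine all N = 17 observations and assign midranks.
sorted (value, group, rank): (9,G1,1), (11,G1,2), (12,G2,3), (13,G2,4), (14,G1,5), (16,G2,6.5), (16,G4,6.5), (17,G3,8), (18,G2,9), (21,G3,10.5), (21,G4,10.5), (23,G3,12.5), (23,G4,12.5), (25,G3,14.5), (25,G4,14.5), (26,G3,16), (27,G2,17)
Step 2: Sum ranks within each group.
R_1 = 8 (n_1 = 3)
R_2 = 39.5 (n_2 = 5)
R_3 = 61.5 (n_3 = 5)
R_4 = 44 (n_4 = 4)
Step 3: H = 12/(N(N+1)) * sum(R_i^2/n_i) - 3(N+1)
     = 12/(17*18) * (8^2/3 + 39.5^2/5 + 61.5^2/5 + 44^2/4) - 3*18
     = 0.039216 * 1573.83 - 54
     = 7.718954.
Step 4: Ties present; correction factor C = 1 - 24/(17^3 - 17) = 0.995098. Corrected H = 7.718954 / 0.995098 = 7.756979.
Step 5: Under H0, H ~ chi^2(3); p-value = 0.051311.
Step 6: alpha = 0.05. fail to reject H0.

H = 7.7570, df = 3, p = 0.051311, fail to reject H0.


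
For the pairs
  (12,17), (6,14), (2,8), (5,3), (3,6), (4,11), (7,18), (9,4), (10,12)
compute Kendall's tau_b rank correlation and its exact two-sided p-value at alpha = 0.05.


Step 1: Enumerate the 36 unordered pairs (i,j) with i<j and classify each by sign(x_j-x_i) * sign(y_j-y_i).
  (1,2):dx=-6,dy=-3->C; (1,3):dx=-10,dy=-9->C; (1,4):dx=-7,dy=-14->C; (1,5):dx=-9,dy=-11->C
  (1,6):dx=-8,dy=-6->C; (1,7):dx=-5,dy=+1->D; (1,8):dx=-3,dy=-13->C; (1,9):dx=-2,dy=-5->C
  (2,3):dx=-4,dy=-6->C; (2,4):dx=-1,dy=-11->C; (2,5):dx=-3,dy=-8->C; (2,6):dx=-2,dy=-3->C
  (2,7):dx=+1,dy=+4->C; (2,8):dx=+3,dy=-10->D; (2,9):dx=+4,dy=-2->D; (3,4):dx=+3,dy=-5->D
  (3,5):dx=+1,dy=-2->D; (3,6):dx=+2,dy=+3->C; (3,7):dx=+5,dy=+10->C; (3,8):dx=+7,dy=-4->D
  (3,9):dx=+8,dy=+4->C; (4,5):dx=-2,dy=+3->D; (4,6):dx=-1,dy=+8->D; (4,7):dx=+2,dy=+15->C
  (4,8):dx=+4,dy=+1->C; (4,9):dx=+5,dy=+9->C; (5,6):dx=+1,dy=+5->C; (5,7):dx=+4,dy=+12->C
  (5,8):dx=+6,dy=-2->D; (5,9):dx=+7,dy=+6->C; (6,7):dx=+3,dy=+7->C; (6,8):dx=+5,dy=-7->D
  (6,9):dx=+6,dy=+1->C; (7,8):dx=+2,dy=-14->D; (7,9):dx=+3,dy=-6->D; (8,9):dx=+1,dy=+8->C
Step 2: C = 24, D = 12, total pairs = 36.
Step 3: tau = (C - D)/(n(n-1)/2) = (24 - 12)/36 = 0.333333.
Step 4: Exact two-sided p-value (enumerate n! = 362880 permutations of y under H0): p = 0.259518.
Step 5: alpha = 0.05. fail to reject H0.

tau_b = 0.3333 (C=24, D=12), p = 0.259518, fail to reject H0.


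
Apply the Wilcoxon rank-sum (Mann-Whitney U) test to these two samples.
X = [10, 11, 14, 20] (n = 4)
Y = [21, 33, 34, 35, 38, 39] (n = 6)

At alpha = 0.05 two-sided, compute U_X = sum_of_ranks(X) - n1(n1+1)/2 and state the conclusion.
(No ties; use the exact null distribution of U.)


Step 1: Combine and sort all 10 observations; assign midranks.
sorted (value, group): (10,X), (11,X), (14,X), (20,X), (21,Y), (33,Y), (34,Y), (35,Y), (38,Y), (39,Y)
ranks: 10->1, 11->2, 14->3, 20->4, 21->5, 33->6, 34->7, 35->8, 38->9, 39->10
Step 2: Rank sum for X: R1 = 1 + 2 + 3 + 4 = 10.
Step 3: U_X = R1 - n1(n1+1)/2 = 10 - 4*5/2 = 10 - 10 = 0.
       U_Y = n1*n2 - U_X = 24 - 0 = 24.
Step 4: No ties, so the exact null distribution of U (based on enumerating the C(10,4) = 210 equally likely rank assignments) gives the two-sided p-value.
Step 5: p-value = 0.009524; compare to alpha = 0.05. reject H0.

U_X = 0, p = 0.009524, reject H0 at alpha = 0.05.


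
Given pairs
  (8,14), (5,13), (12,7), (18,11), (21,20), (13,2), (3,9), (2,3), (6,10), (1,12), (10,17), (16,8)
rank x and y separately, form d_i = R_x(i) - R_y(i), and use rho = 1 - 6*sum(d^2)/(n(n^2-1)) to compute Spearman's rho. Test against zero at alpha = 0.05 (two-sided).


Step 1: Rank x and y separately (midranks; no ties here).
rank(x): 8->6, 5->4, 12->8, 18->11, 21->12, 13->9, 3->3, 2->2, 6->5, 1->1, 10->7, 16->10
rank(y): 14->10, 13->9, 7->3, 11->7, 20->12, 2->1, 9->5, 3->2, 10->6, 12->8, 17->11, 8->4
Step 2: d_i = R_x(i) - R_y(i); compute d_i^2.
  (6-10)^2=16, (4-9)^2=25, (8-3)^2=25, (11-7)^2=16, (12-12)^2=0, (9-1)^2=64, (3-5)^2=4, (2-2)^2=0, (5-6)^2=1, (1-8)^2=49, (7-11)^2=16, (10-4)^2=36
sum(d^2) = 252.
Step 3: rho = 1 - 6*252 / (12*(12^2 - 1)) = 1 - 1512/1716 = 0.118881.
Step 4: Under H0, t = rho * sqrt((n-2)/(1-rho^2)) = 0.3786 ~ t(10).
Step 5: Two-sided p-value from the t-distribution with 10 df = 0.712884.
Step 6: alpha = 0.05. fail to reject H0.

rho = 0.1189, p = 0.712884, fail to reject H0 at alpha = 0.05.


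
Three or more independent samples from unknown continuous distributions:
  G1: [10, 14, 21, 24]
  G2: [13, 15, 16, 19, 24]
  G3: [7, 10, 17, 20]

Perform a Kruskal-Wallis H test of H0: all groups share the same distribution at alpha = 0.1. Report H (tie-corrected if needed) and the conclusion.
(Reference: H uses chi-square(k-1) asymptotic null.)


Step 1: Combine all N = 13 observations and assign midranks.
sorted (value, group, rank): (7,G3,1), (10,G1,2.5), (10,G3,2.5), (13,G2,4), (14,G1,5), (15,G2,6), (16,G2,7), (17,G3,8), (19,G2,9), (20,G3,10), (21,G1,11), (24,G1,12.5), (24,G2,12.5)
Step 2: Sum ranks within each group.
R_1 = 31 (n_1 = 4)
R_2 = 38.5 (n_2 = 5)
R_3 = 21.5 (n_3 = 4)
Step 3: H = 12/(N(N+1)) * sum(R_i^2/n_i) - 3(N+1)
     = 12/(13*14) * (31^2/4 + 38.5^2/5 + 21.5^2/4) - 3*14
     = 0.065934 * 652.263 - 42
     = 1.006319.
Step 4: Ties present; correction factor C = 1 - 12/(13^3 - 13) = 0.994505. Corrected H = 1.006319 / 0.994505 = 1.011878.
Step 5: Under H0, H ~ chi^2(2); p-value = 0.602939.
Step 6: alpha = 0.1. fail to reject H0.

H = 1.0119, df = 2, p = 0.602939, fail to reject H0.


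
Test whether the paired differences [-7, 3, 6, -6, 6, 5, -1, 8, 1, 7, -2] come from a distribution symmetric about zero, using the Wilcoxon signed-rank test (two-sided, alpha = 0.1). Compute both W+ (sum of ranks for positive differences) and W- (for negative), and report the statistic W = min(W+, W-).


Step 1: Drop any zero differences (none here) and take |d_i|.
|d| = [7, 3, 6, 6, 6, 5, 1, 8, 1, 7, 2]
Step 2: Midrank |d_i| (ties get averaged ranks).
ranks: |7|->9.5, |3|->4, |6|->7, |6|->7, |6|->7, |5|->5, |1|->1.5, |8|->11, |1|->1.5, |7|->9.5, |2|->3
Step 3: Attach original signs; sum ranks with positive sign and with negative sign.
W+ = 4 + 7 + 7 + 5 + 11 + 1.5 + 9.5 = 45
W- = 9.5 + 7 + 1.5 + 3 = 21
(Check: W+ + W- = 66 should equal n(n+1)/2 = 66.)
Step 4: Test statistic W = min(W+, W-) = 21.
Step 5: Ties in |d|, so use the tie-corrected normal approximation.
        E[W] = n(n+1)/4 = 11*12/4 = 33.
        Tie groups: |d|=1 (t=2), |d|=6 (t=3), |d|=7 (t=2); sum(t^3 - t) = 36.
        Var[W] = n(n+1)(2n+1)/24 - sum(t^3-t)/48 = 3036/24 - 36/48 = 125.75.
        z = (W - E[W]) / sqrt(Var[W]) = (21 - 33) / 11.2138 = -1.0701.
        Two-sided p = 2*Phi(z) = 0.284571.
Step 6: alpha = 0.1. fail to reject H0.

W+ = 45, W- = 21, W = min = 21, p = 0.284571, fail to reject H0.


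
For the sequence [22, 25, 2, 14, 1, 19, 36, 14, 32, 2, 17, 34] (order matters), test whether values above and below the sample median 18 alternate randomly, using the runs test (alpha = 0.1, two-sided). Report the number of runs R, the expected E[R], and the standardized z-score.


Step 1: Compute median = 18; label A = above, B = below.
Labels in order: AABBBAABABBA  (n_A = 6, n_B = 6)
Step 2: Count runs R = 7.
Step 3: Under H0 (random ordering), E[R] = 2*n_A*n_B/(n_A+n_B) + 1 = 2*6*6/12 + 1 = 7.0000.
        Var[R] = 2*n_A*n_B*(2*n_A*n_B - n_A - n_B) / ((n_A+n_B)^2 * (n_A+n_B-1)) = 4320/1584 = 2.7273.
        SD[R] = 1.6514.
Step 4: R = E[R], so z = 0 with no continuity correction.
Step 5: Two-sided p-value via normal approximation = 2*(1 - Phi(|z|)) = 1.000000.
Step 6: alpha = 0.1. fail to reject H0.

R = 7, z = 0.0000, p = 1.000000, fail to reject H0.


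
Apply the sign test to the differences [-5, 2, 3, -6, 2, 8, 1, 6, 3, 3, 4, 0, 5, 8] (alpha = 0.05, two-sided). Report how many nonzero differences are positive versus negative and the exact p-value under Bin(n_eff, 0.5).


Step 1: Discard zero differences. Original n = 14; n_eff = number of nonzero differences = 13.
Nonzero differences (with sign): -5, +2, +3, -6, +2, +8, +1, +6, +3, +3, +4, +5, +8
Step 2: Count signs: positive = 11, negative = 2.
Step 3: Under H0: P(positive) = 0.5, so the number of positives S ~ Bin(13, 0.5).
Step 4: Two-sided exact p-value = sum of Bin(13,0.5) probabilities at or below the observed probability = 0.022461.
Step 5: alpha = 0.05. reject H0.

n_eff = 13, pos = 11, neg = 2, p = 0.022461, reject H0.


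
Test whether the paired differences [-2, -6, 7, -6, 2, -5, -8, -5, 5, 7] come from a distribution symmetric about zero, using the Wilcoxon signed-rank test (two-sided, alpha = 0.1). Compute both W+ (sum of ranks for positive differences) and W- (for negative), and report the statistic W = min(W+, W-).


Step 1: Drop any zero differences (none here) and take |d_i|.
|d| = [2, 6, 7, 6, 2, 5, 8, 5, 5, 7]
Step 2: Midrank |d_i| (ties get averaged ranks).
ranks: |2|->1.5, |6|->6.5, |7|->8.5, |6|->6.5, |2|->1.5, |5|->4, |8|->10, |5|->4, |5|->4, |7|->8.5
Step 3: Attach original signs; sum ranks with positive sign and with negative sign.
W+ = 8.5 + 1.5 + 4 + 8.5 = 22.5
W- = 1.5 + 6.5 + 6.5 + 4 + 10 + 4 = 32.5
(Check: W+ + W- = 55 should equal n(n+1)/2 = 55.)
Step 4: Test statistic W = min(W+, W-) = 22.5.
Step 5: Ties in |d|, so use the tie-corrected normal approximation.
        E[W] = n(n+1)/4 = 10*11/4 = 27.5.
        Tie groups: |d|=2 (t=2), |d|=5 (t=3), |d|=6 (t=2), |d|=7 (t=2); sum(t^3 - t) = 42.
        Var[W] = n(n+1)(2n+1)/24 - sum(t^3-t)/48 = 2310/24 - 42/48 = 95.375.
        z = (W - E[W]) / sqrt(Var[W]) = (22.5 - 27.5) / 9.7660 = -0.5120.
        Two-sided p = 2*Phi(z) = 0.608665.
Step 6: alpha = 0.1. fail to reject H0.

W+ = 22.5, W- = 32.5, W = min = 22.5, p = 0.608665, fail to reject H0.


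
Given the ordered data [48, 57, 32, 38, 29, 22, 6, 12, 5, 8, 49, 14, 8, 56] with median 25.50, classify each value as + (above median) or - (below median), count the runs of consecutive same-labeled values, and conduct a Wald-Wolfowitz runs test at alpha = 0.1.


Step 1: Compute median = 25.50; label A = above, B = below.
Labels in order: AAAAABBBBBABBA  (n_A = 7, n_B = 7)
Step 2: Count runs R = 5.
Step 3: Under H0 (random ordering), E[R] = 2*n_A*n_B/(n_A+n_B) + 1 = 2*7*7/14 + 1 = 8.0000.
        Var[R] = 2*n_A*n_B*(2*n_A*n_B - n_A - n_B) / ((n_A+n_B)^2 * (n_A+n_B-1)) = 8232/2548 = 3.2308.
        SD[R] = 1.7974.
Step 4: Continuity-corrected z = (R + 0.5 - E[R]) / SD[R] = (5 + 0.5 - 8.0000) / 1.7974 = -1.3909.
Step 5: Two-sided p-value via normal approximation = 2*(1 - Phi(|z|)) = 0.164264.
Step 6: alpha = 0.1. fail to reject H0.

R = 5, z = -1.3909, p = 0.164264, fail to reject H0.


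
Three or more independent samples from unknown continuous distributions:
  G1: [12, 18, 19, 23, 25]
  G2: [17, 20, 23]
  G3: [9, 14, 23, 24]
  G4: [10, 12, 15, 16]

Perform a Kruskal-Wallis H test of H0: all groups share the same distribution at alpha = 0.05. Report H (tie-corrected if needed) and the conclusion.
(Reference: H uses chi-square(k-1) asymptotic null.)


Step 1: Combine all N = 16 observations and assign midranks.
sorted (value, group, rank): (9,G3,1), (10,G4,2), (12,G1,3.5), (12,G4,3.5), (14,G3,5), (15,G4,6), (16,G4,7), (17,G2,8), (18,G1,9), (19,G1,10), (20,G2,11), (23,G1,13), (23,G2,13), (23,G3,13), (24,G3,15), (25,G1,16)
Step 2: Sum ranks within each group.
R_1 = 51.5 (n_1 = 5)
R_2 = 32 (n_2 = 3)
R_3 = 34 (n_3 = 4)
R_4 = 18.5 (n_4 = 4)
Step 3: H = 12/(N(N+1)) * sum(R_i^2/n_i) - 3(N+1)
     = 12/(16*17) * (51.5^2/5 + 32^2/3 + 34^2/4 + 18.5^2/4) - 3*17
     = 0.044118 * 1246.35 - 51
     = 3.985846.
Step 4: Ties present; correction factor C = 1 - 30/(16^3 - 16) = 0.992647. Corrected H = 3.985846 / 0.992647 = 4.015370.
Step 5: Under H0, H ~ chi^2(3); p-value = 0.259809.
Step 6: alpha = 0.05. fail to reject H0.

H = 4.0154, df = 3, p = 0.259809, fail to reject H0.


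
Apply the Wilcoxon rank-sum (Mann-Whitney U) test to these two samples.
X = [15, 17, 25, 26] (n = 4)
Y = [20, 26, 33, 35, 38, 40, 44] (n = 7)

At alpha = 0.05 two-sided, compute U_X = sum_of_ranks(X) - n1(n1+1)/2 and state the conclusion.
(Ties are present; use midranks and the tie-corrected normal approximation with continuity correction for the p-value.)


Step 1: Combine and sort all 11 observations; assign midranks.
sorted (value, group): (15,X), (17,X), (20,Y), (25,X), (26,X), (26,Y), (33,Y), (35,Y), (38,Y), (40,Y), (44,Y)
ranks: 15->1, 17->2, 20->3, 25->4, 26->5.5, 26->5.5, 33->7, 35->8, 38->9, 40->10, 44->11
Step 2: Rank sum for X: R1 = 1 + 2 + 4 + 5.5 = 12.5.
Step 3: U_X = R1 - n1(n1+1)/2 = 12.5 - 4*5/2 = 12.5 - 10 = 2.5.
       U_Y = n1*n2 - U_X = 28 - 2.5 = 25.5.
Step 4: Ties are present, so use the tie-corrected normal approximation (with continuity correction) for the p-value.
Step 5: p-value = 0.037202; compare to alpha = 0.05. reject H0.

U_X = 2.5, p = 0.037202, reject H0 at alpha = 0.05.


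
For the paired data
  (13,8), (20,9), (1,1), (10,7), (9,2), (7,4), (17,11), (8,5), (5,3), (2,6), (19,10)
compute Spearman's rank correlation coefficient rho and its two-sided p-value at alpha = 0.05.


Step 1: Rank x and y separately (midranks; no ties here).
rank(x): 13->8, 20->11, 1->1, 10->7, 9->6, 7->4, 17->9, 8->5, 5->3, 2->2, 19->10
rank(y): 8->8, 9->9, 1->1, 7->7, 2->2, 4->4, 11->11, 5->5, 3->3, 6->6, 10->10
Step 2: d_i = R_x(i) - R_y(i); compute d_i^2.
  (8-8)^2=0, (11-9)^2=4, (1-1)^2=0, (7-7)^2=0, (6-2)^2=16, (4-4)^2=0, (9-11)^2=4, (5-5)^2=0, (3-3)^2=0, (2-6)^2=16, (10-10)^2=0
sum(d^2) = 40.
Step 3: rho = 1 - 6*40 / (11*(11^2 - 1)) = 1 - 240/1320 = 0.818182.
Step 4: Under H0, t = rho * sqrt((n-2)/(1-rho^2)) = 4.2691 ~ t(9).
Step 5: Two-sided p-value from the t-distribution with 9 df = 0.002083.
Step 6: alpha = 0.05. reject H0.

rho = 0.8182, p = 0.002083, reject H0 at alpha = 0.05.


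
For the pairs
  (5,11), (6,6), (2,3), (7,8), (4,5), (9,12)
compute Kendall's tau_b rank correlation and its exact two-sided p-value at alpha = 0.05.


Step 1: Enumerate the 15 unordered pairs (i,j) with i<j and classify each by sign(x_j-x_i) * sign(y_j-y_i).
  (1,2):dx=+1,dy=-5->D; (1,3):dx=-3,dy=-8->C; (1,4):dx=+2,dy=-3->D; (1,5):dx=-1,dy=-6->C
  (1,6):dx=+4,dy=+1->C; (2,3):dx=-4,dy=-3->C; (2,4):dx=+1,dy=+2->C; (2,5):dx=-2,dy=-1->C
  (2,6):dx=+3,dy=+6->C; (3,4):dx=+5,dy=+5->C; (3,5):dx=+2,dy=+2->C; (3,6):dx=+7,dy=+9->C
  (4,5):dx=-3,dy=-3->C; (4,6):dx=+2,dy=+4->C; (5,6):dx=+5,dy=+7->C
Step 2: C = 13, D = 2, total pairs = 15.
Step 3: tau = (C - D)/(n(n-1)/2) = (13 - 2)/15 = 0.733333.
Step 4: Exact two-sided p-value (enumerate n! = 720 permutations of y under H0): p = 0.055556.
Step 5: alpha = 0.05. fail to reject H0.

tau_b = 0.7333 (C=13, D=2), p = 0.055556, fail to reject H0.


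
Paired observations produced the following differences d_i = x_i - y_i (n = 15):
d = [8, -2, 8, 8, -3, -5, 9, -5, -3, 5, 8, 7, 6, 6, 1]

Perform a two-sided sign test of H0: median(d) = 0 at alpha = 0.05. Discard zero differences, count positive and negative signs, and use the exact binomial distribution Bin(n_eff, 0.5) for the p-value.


Step 1: Discard zero differences. Original n = 15; n_eff = number of nonzero differences = 15.
Nonzero differences (with sign): +8, -2, +8, +8, -3, -5, +9, -5, -3, +5, +8, +7, +6, +6, +1
Step 2: Count signs: positive = 10, negative = 5.
Step 3: Under H0: P(positive) = 0.5, so the number of positives S ~ Bin(15, 0.5).
Step 4: Two-sided exact p-value = sum of Bin(15,0.5) probabilities at or below the observed probability = 0.301758.
Step 5: alpha = 0.05. fail to reject H0.

n_eff = 15, pos = 10, neg = 5, p = 0.301758, fail to reject H0.


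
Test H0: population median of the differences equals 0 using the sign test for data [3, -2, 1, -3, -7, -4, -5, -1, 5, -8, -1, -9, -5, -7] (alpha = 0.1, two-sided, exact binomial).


Step 1: Discard zero differences. Original n = 14; n_eff = number of nonzero differences = 14.
Nonzero differences (with sign): +3, -2, +1, -3, -7, -4, -5, -1, +5, -8, -1, -9, -5, -7
Step 2: Count signs: positive = 3, negative = 11.
Step 3: Under H0: P(positive) = 0.5, so the number of positives S ~ Bin(14, 0.5).
Step 4: Two-sided exact p-value = sum of Bin(14,0.5) probabilities at or below the observed probability = 0.057373.
Step 5: alpha = 0.1. reject H0.

n_eff = 14, pos = 3, neg = 11, p = 0.057373, reject H0.


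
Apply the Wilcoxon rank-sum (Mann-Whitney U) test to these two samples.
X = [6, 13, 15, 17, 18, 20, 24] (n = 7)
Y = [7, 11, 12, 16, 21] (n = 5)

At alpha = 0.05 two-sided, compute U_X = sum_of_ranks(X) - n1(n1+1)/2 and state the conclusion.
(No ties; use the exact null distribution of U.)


Step 1: Combine and sort all 12 observations; assign midranks.
sorted (value, group): (6,X), (7,Y), (11,Y), (12,Y), (13,X), (15,X), (16,Y), (17,X), (18,X), (20,X), (21,Y), (24,X)
ranks: 6->1, 7->2, 11->3, 12->4, 13->5, 15->6, 16->7, 17->8, 18->9, 20->10, 21->11, 24->12
Step 2: Rank sum for X: R1 = 1 + 5 + 6 + 8 + 9 + 10 + 12 = 51.
Step 3: U_X = R1 - n1(n1+1)/2 = 51 - 7*8/2 = 51 - 28 = 23.
       U_Y = n1*n2 - U_X = 35 - 23 = 12.
Step 4: No ties, so the exact null distribution of U (based on enumerating the C(12,7) = 792 equally likely rank assignments) gives the two-sided p-value.
Step 5: p-value = 0.431818; compare to alpha = 0.05. fail to reject H0.

U_X = 23, p = 0.431818, fail to reject H0 at alpha = 0.05.


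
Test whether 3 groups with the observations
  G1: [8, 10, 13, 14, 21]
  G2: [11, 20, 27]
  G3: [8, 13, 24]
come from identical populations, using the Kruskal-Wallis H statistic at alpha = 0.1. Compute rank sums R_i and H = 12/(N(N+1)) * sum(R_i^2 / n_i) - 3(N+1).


Step 1: Combine all N = 11 observations and assign midranks.
sorted (value, group, rank): (8,G1,1.5), (8,G3,1.5), (10,G1,3), (11,G2,4), (13,G1,5.5), (13,G3,5.5), (14,G1,7), (20,G2,8), (21,G1,9), (24,G3,10), (27,G2,11)
Step 2: Sum ranks within each group.
R_1 = 26 (n_1 = 5)
R_2 = 23 (n_2 = 3)
R_3 = 17 (n_3 = 3)
Step 3: H = 12/(N(N+1)) * sum(R_i^2/n_i) - 3(N+1)
     = 12/(11*12) * (26^2/5 + 23^2/3 + 17^2/3) - 3*12
     = 0.090909 * 407.867 - 36
     = 1.078788.
Step 4: Ties present; correction factor C = 1 - 12/(11^3 - 11) = 0.990909. Corrected H = 1.078788 / 0.990909 = 1.088685.
Step 5: Under H0, H ~ chi^2(2); p-value = 0.580223.
Step 6: alpha = 0.1. fail to reject H0.

H = 1.0887, df = 2, p = 0.580223, fail to reject H0.


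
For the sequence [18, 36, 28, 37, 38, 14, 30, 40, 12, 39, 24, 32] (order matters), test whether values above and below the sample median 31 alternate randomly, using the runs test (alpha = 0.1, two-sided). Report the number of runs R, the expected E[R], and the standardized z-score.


Step 1: Compute median = 31; label A = above, B = below.
Labels in order: BABAABBABABA  (n_A = 6, n_B = 6)
Step 2: Count runs R = 10.
Step 3: Under H0 (random ordering), E[R] = 2*n_A*n_B/(n_A+n_B) + 1 = 2*6*6/12 + 1 = 7.0000.
        Var[R] = 2*n_A*n_B*(2*n_A*n_B - n_A - n_B) / ((n_A+n_B)^2 * (n_A+n_B-1)) = 4320/1584 = 2.7273.
        SD[R] = 1.6514.
Step 4: Continuity-corrected z = (R - 0.5 - E[R]) / SD[R] = (10 - 0.5 - 7.0000) / 1.6514 = 1.5138.
Step 5: Two-sided p-value via normal approximation = 2*(1 - Phi(|z|)) = 0.130070.
Step 6: alpha = 0.1. fail to reject H0.

R = 10, z = 1.5138, p = 0.130070, fail to reject H0.


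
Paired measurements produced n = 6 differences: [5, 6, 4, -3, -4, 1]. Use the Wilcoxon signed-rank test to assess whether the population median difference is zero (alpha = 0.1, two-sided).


Step 1: Drop any zero differences (none here) and take |d_i|.
|d| = [5, 6, 4, 3, 4, 1]
Step 2: Midrank |d_i| (ties get averaged ranks).
ranks: |5|->5, |6|->6, |4|->3.5, |3|->2, |4|->3.5, |1|->1
Step 3: Attach original signs; sum ranks with positive sign and with negative sign.
W+ = 5 + 6 + 3.5 + 1 = 15.5
W- = 2 + 3.5 = 5.5
(Check: W+ + W- = 21 should equal n(n+1)/2 = 21.)
Step 4: Test statistic W = min(W+, W-) = 5.5.
Step 5: Ties in |d|, so use the tie-corrected normal approximation.
        E[W] = n(n+1)/4 = 6*7/4 = 10.5.
        Tie groups: |d|=4 (t=2); sum(t^3 - t) = 6.
        Var[W] = n(n+1)(2n+1)/24 - sum(t^3-t)/48 = 546/24 - 6/48 = 22.625.
        z = (W - E[W]) / sqrt(Var[W]) = (5.5 - 10.5) / 4.7566 = -1.0512.
        Two-sided p = 2*Phi(z) = 0.293177.
Step 6: alpha = 0.1. fail to reject H0.

W+ = 15.5, W- = 5.5, W = min = 5.5, p = 0.293177, fail to reject H0.


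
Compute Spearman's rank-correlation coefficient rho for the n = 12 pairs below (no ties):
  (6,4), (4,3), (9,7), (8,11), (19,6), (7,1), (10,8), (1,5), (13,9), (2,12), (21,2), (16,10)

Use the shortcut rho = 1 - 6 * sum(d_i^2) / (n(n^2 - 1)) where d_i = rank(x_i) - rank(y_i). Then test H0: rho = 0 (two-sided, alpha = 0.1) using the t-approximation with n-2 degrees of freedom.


Step 1: Rank x and y separately (midranks; no ties here).
rank(x): 6->4, 4->3, 9->7, 8->6, 19->11, 7->5, 10->8, 1->1, 13->9, 2->2, 21->12, 16->10
rank(y): 4->4, 3->3, 7->7, 11->11, 6->6, 1->1, 8->8, 5->5, 9->9, 12->12, 2->2, 10->10
Step 2: d_i = R_x(i) - R_y(i); compute d_i^2.
  (4-4)^2=0, (3-3)^2=0, (7-7)^2=0, (6-11)^2=25, (11-6)^2=25, (5-1)^2=16, (8-8)^2=0, (1-5)^2=16, (9-9)^2=0, (2-12)^2=100, (12-2)^2=100, (10-10)^2=0
sum(d^2) = 282.
Step 3: rho = 1 - 6*282 / (12*(12^2 - 1)) = 1 - 1692/1716 = 0.013986.
Step 4: Under H0, t = rho * sqrt((n-2)/(1-rho^2)) = 0.0442 ~ t(10).
Step 5: Two-sided p-value from the t-distribution with 10 df = 0.965590.
Step 6: alpha = 0.1. fail to reject H0.

rho = 0.0140, p = 0.965590, fail to reject H0 at alpha = 0.1.


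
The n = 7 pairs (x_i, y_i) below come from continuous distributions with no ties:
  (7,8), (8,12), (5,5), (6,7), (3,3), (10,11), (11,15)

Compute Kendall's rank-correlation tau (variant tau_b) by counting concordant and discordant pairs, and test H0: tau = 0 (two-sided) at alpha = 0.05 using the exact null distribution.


Step 1: Enumerate the 21 unordered pairs (i,j) with i<j and classify each by sign(x_j-x_i) * sign(y_j-y_i).
  (1,2):dx=+1,dy=+4->C; (1,3):dx=-2,dy=-3->C; (1,4):dx=-1,dy=-1->C; (1,5):dx=-4,dy=-5->C
  (1,6):dx=+3,dy=+3->C; (1,7):dx=+4,dy=+7->C; (2,3):dx=-3,dy=-7->C; (2,4):dx=-2,dy=-5->C
  (2,5):dx=-5,dy=-9->C; (2,6):dx=+2,dy=-1->D; (2,7):dx=+3,dy=+3->C; (3,4):dx=+1,dy=+2->C
  (3,5):dx=-2,dy=-2->C; (3,6):dx=+5,dy=+6->C; (3,7):dx=+6,dy=+10->C; (4,5):dx=-3,dy=-4->C
  (4,6):dx=+4,dy=+4->C; (4,7):dx=+5,dy=+8->C; (5,6):dx=+7,dy=+8->C; (5,7):dx=+8,dy=+12->C
  (6,7):dx=+1,dy=+4->C
Step 2: C = 20, D = 1, total pairs = 21.
Step 3: tau = (C - D)/(n(n-1)/2) = (20 - 1)/21 = 0.904762.
Step 4: Exact two-sided p-value (enumerate n! = 5040 permutations of y under H0): p = 0.002778.
Step 5: alpha = 0.05. reject H0.

tau_b = 0.9048 (C=20, D=1), p = 0.002778, reject H0.


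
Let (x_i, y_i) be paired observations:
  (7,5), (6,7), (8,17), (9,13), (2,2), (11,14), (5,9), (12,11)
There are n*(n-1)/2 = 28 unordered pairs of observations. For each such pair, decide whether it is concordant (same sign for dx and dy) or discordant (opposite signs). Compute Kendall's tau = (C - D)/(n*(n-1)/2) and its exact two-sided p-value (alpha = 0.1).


Step 1: Enumerate the 28 unordered pairs (i,j) with i<j and classify each by sign(x_j-x_i) * sign(y_j-y_i).
  (1,2):dx=-1,dy=+2->D; (1,3):dx=+1,dy=+12->C; (1,4):dx=+2,dy=+8->C; (1,5):dx=-5,dy=-3->C
  (1,6):dx=+4,dy=+9->C; (1,7):dx=-2,dy=+4->D; (1,8):dx=+5,dy=+6->C; (2,3):dx=+2,dy=+10->C
  (2,4):dx=+3,dy=+6->C; (2,5):dx=-4,dy=-5->C; (2,6):dx=+5,dy=+7->C; (2,7):dx=-1,dy=+2->D
  (2,8):dx=+6,dy=+4->C; (3,4):dx=+1,dy=-4->D; (3,5):dx=-6,dy=-15->C; (3,6):dx=+3,dy=-3->D
  (3,7):dx=-3,dy=-8->C; (3,8):dx=+4,dy=-6->D; (4,5):dx=-7,dy=-11->C; (4,6):dx=+2,dy=+1->C
  (4,7):dx=-4,dy=-4->C; (4,8):dx=+3,dy=-2->D; (5,6):dx=+9,dy=+12->C; (5,7):dx=+3,dy=+7->C
  (5,8):dx=+10,dy=+9->C; (6,7):dx=-6,dy=-5->C; (6,8):dx=+1,dy=-3->D; (7,8):dx=+7,dy=+2->C
Step 2: C = 20, D = 8, total pairs = 28.
Step 3: tau = (C - D)/(n(n-1)/2) = (20 - 8)/28 = 0.428571.
Step 4: Exact two-sided p-value (enumerate n! = 40320 permutations of y under H0): p = 0.178869.
Step 5: alpha = 0.1. fail to reject H0.

tau_b = 0.4286 (C=20, D=8), p = 0.178869, fail to reject H0.


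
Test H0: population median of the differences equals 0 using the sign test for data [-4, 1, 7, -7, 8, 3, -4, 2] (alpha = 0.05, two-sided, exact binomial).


Step 1: Discard zero differences. Original n = 8; n_eff = number of nonzero differences = 8.
Nonzero differences (with sign): -4, +1, +7, -7, +8, +3, -4, +2
Step 2: Count signs: positive = 5, negative = 3.
Step 3: Under H0: P(positive) = 0.5, so the number of positives S ~ Bin(8, 0.5).
Step 4: Two-sided exact p-value = sum of Bin(8,0.5) probabilities at or below the observed probability = 0.726562.
Step 5: alpha = 0.05. fail to reject H0.

n_eff = 8, pos = 5, neg = 3, p = 0.726562, fail to reject H0.


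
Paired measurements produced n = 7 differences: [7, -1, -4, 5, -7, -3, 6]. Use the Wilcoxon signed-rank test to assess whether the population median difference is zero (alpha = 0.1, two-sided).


Step 1: Drop any zero differences (none here) and take |d_i|.
|d| = [7, 1, 4, 5, 7, 3, 6]
Step 2: Midrank |d_i| (ties get averaged ranks).
ranks: |7|->6.5, |1|->1, |4|->3, |5|->4, |7|->6.5, |3|->2, |6|->5
Step 3: Attach original signs; sum ranks with positive sign and with negative sign.
W+ = 6.5 + 4 + 5 = 15.5
W- = 1 + 3 + 6.5 + 2 = 12.5
(Check: W+ + W- = 28 should equal n(n+1)/2 = 28.)
Step 4: Test statistic W = min(W+, W-) = 12.5.
Step 5: Ties in |d|, so use the tie-corrected normal approximation.
        E[W] = n(n+1)/4 = 7*8/4 = 14.
        Tie groups: |d|=7 (t=2); sum(t^3 - t) = 6.
        Var[W] = n(n+1)(2n+1)/24 - sum(t^3-t)/48 = 840/24 - 6/48 = 34.875.
        z = (W - E[W]) / sqrt(Var[W]) = (12.5 - 14) / 5.9055 = -0.2540.
        Two-sided p = 2*Phi(z) = 0.799495.
Step 6: alpha = 0.1. fail to reject H0.

W+ = 15.5, W- = 12.5, W = min = 12.5, p = 0.799495, fail to reject H0.


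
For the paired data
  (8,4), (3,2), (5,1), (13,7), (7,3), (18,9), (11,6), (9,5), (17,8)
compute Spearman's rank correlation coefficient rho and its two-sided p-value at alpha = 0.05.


Step 1: Rank x and y separately (midranks; no ties here).
rank(x): 8->4, 3->1, 5->2, 13->7, 7->3, 18->9, 11->6, 9->5, 17->8
rank(y): 4->4, 2->2, 1->1, 7->7, 3->3, 9->9, 6->6, 5->5, 8->8
Step 2: d_i = R_x(i) - R_y(i); compute d_i^2.
  (4-4)^2=0, (1-2)^2=1, (2-1)^2=1, (7-7)^2=0, (3-3)^2=0, (9-9)^2=0, (6-6)^2=0, (5-5)^2=0, (8-8)^2=0
sum(d^2) = 2.
Step 3: rho = 1 - 6*2 / (9*(9^2 - 1)) = 1 - 12/720 = 0.983333.
Step 4: Under H0, t = rho * sqrt((n-2)/(1-rho^2)) = 14.3096 ~ t(7).
Step 5: Two-sided p-value from the t-distribution with 7 df = 0.000002.
Step 6: alpha = 0.05. reject H0.

rho = 0.9833, p = 0.000002, reject H0 at alpha = 0.05.


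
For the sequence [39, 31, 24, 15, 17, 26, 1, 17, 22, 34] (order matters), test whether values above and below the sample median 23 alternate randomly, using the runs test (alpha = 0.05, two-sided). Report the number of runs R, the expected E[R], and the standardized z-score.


Step 1: Compute median = 23; label A = above, B = below.
Labels in order: AAABBABBBA  (n_A = 5, n_B = 5)
Step 2: Count runs R = 5.
Step 3: Under H0 (random ordering), E[R] = 2*n_A*n_B/(n_A+n_B) + 1 = 2*5*5/10 + 1 = 6.0000.
        Var[R] = 2*n_A*n_B*(2*n_A*n_B - n_A - n_B) / ((n_A+n_B)^2 * (n_A+n_B-1)) = 2000/900 = 2.2222.
        SD[R] = 1.4907.
Step 4: Continuity-corrected z = (R + 0.5 - E[R]) / SD[R] = (5 + 0.5 - 6.0000) / 1.4907 = -0.3354.
Step 5: Two-sided p-value via normal approximation = 2*(1 - Phi(|z|)) = 0.737316.
Step 6: alpha = 0.05. fail to reject H0.

R = 5, z = -0.3354, p = 0.737316, fail to reject H0.


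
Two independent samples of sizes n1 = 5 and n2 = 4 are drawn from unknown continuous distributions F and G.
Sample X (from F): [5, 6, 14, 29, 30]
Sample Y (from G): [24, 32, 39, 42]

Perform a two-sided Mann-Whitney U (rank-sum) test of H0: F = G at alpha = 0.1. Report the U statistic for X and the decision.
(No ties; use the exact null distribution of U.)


Step 1: Combine and sort all 9 observations; assign midranks.
sorted (value, group): (5,X), (6,X), (14,X), (24,Y), (29,X), (30,X), (32,Y), (39,Y), (42,Y)
ranks: 5->1, 6->2, 14->3, 24->4, 29->5, 30->6, 32->7, 39->8, 42->9
Step 2: Rank sum for X: R1 = 1 + 2 + 3 + 5 + 6 = 17.
Step 3: U_X = R1 - n1(n1+1)/2 = 17 - 5*6/2 = 17 - 15 = 2.
       U_Y = n1*n2 - U_X = 20 - 2 = 18.
Step 4: No ties, so the exact null distribution of U (based on enumerating the C(9,5) = 126 equally likely rank assignments) gives the two-sided p-value.
Step 5: p-value = 0.063492; compare to alpha = 0.1. reject H0.

U_X = 2, p = 0.063492, reject H0 at alpha = 0.1.


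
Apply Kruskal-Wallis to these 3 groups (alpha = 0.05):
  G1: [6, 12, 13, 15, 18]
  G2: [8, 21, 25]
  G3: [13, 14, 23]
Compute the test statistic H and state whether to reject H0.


Step 1: Combine all N = 11 observations and assign midranks.
sorted (value, group, rank): (6,G1,1), (8,G2,2), (12,G1,3), (13,G1,4.5), (13,G3,4.5), (14,G3,6), (15,G1,7), (18,G1,8), (21,G2,9), (23,G3,10), (25,G2,11)
Step 2: Sum ranks within each group.
R_1 = 23.5 (n_1 = 5)
R_2 = 22 (n_2 = 3)
R_3 = 20.5 (n_3 = 3)
Step 3: H = 12/(N(N+1)) * sum(R_i^2/n_i) - 3(N+1)
     = 12/(11*12) * (23.5^2/5 + 22^2/3 + 20.5^2/3) - 3*12
     = 0.090909 * 411.867 - 36
     = 1.442424.
Step 4: Ties present; correction factor C = 1 - 6/(11^3 - 11) = 0.995455. Corrected H = 1.442424 / 0.995455 = 1.449011.
Step 5: Under H0, H ~ chi^2(2); p-value = 0.484564.
Step 6: alpha = 0.05. fail to reject H0.

H = 1.4490, df = 2, p = 0.484564, fail to reject H0.


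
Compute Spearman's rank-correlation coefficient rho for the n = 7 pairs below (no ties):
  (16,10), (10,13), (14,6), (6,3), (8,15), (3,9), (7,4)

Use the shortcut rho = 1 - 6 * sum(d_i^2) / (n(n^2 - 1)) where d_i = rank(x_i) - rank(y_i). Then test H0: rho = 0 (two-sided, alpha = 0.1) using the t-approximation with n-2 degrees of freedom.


Step 1: Rank x and y separately (midranks; no ties here).
rank(x): 16->7, 10->5, 14->6, 6->2, 8->4, 3->1, 7->3
rank(y): 10->5, 13->6, 6->3, 3->1, 15->7, 9->4, 4->2
Step 2: d_i = R_x(i) - R_y(i); compute d_i^2.
  (7-5)^2=4, (5-6)^2=1, (6-3)^2=9, (2-1)^2=1, (4-7)^2=9, (1-4)^2=9, (3-2)^2=1
sum(d^2) = 34.
Step 3: rho = 1 - 6*34 / (7*(7^2 - 1)) = 1 - 204/336 = 0.392857.
Step 4: Under H0, t = rho * sqrt((n-2)/(1-rho^2)) = 0.9553 ~ t(5).
Step 5: Two-sided p-value from the t-distribution with 5 df = 0.383317.
Step 6: alpha = 0.1. fail to reject H0.

rho = 0.3929, p = 0.383317, fail to reject H0 at alpha = 0.1.


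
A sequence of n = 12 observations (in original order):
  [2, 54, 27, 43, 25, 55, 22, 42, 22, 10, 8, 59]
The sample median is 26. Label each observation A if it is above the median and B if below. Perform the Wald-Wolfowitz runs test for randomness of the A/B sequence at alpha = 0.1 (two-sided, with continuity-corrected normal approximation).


Step 1: Compute median = 26; label A = above, B = below.
Labels in order: BAAABABABBBA  (n_A = 6, n_B = 6)
Step 2: Count runs R = 8.
Step 3: Under H0 (random ordering), E[R] = 2*n_A*n_B/(n_A+n_B) + 1 = 2*6*6/12 + 1 = 7.0000.
        Var[R] = 2*n_A*n_B*(2*n_A*n_B - n_A - n_B) / ((n_A+n_B)^2 * (n_A+n_B-1)) = 4320/1584 = 2.7273.
        SD[R] = 1.6514.
Step 4: Continuity-corrected z = (R - 0.5 - E[R]) / SD[R] = (8 - 0.5 - 7.0000) / 1.6514 = 0.3028.
Step 5: Two-sided p-value via normal approximation = 2*(1 - Phi(|z|)) = 0.762069.
Step 6: alpha = 0.1. fail to reject H0.

R = 8, z = 0.3028, p = 0.762069, fail to reject H0.


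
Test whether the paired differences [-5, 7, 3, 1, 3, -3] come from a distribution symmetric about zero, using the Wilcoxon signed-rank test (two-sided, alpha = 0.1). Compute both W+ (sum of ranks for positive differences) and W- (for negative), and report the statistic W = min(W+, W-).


Step 1: Drop any zero differences (none here) and take |d_i|.
|d| = [5, 7, 3, 1, 3, 3]
Step 2: Midrank |d_i| (ties get averaged ranks).
ranks: |5|->5, |7|->6, |3|->3, |1|->1, |3|->3, |3|->3
Step 3: Attach original signs; sum ranks with positive sign and with negative sign.
W+ = 6 + 3 + 1 + 3 = 13
W- = 5 + 3 = 8
(Check: W+ + W- = 21 should equal n(n+1)/2 = 21.)
Step 4: Test statistic W = min(W+, W-) = 8.
Step 5: Ties in |d|, so use the tie-corrected normal approximation.
        E[W] = n(n+1)/4 = 6*7/4 = 10.5.
        Tie groups: |d|=3 (t=3); sum(t^3 - t) = 24.
        Var[W] = n(n+1)(2n+1)/24 - sum(t^3-t)/48 = 546/24 - 24/48 = 22.25.
        z = (W - E[W]) / sqrt(Var[W]) = (8 - 10.5) / 4.7170 = -0.5300.
        Two-sided p = 2*Phi(z) = 0.596113.
Step 6: alpha = 0.1. fail to reject H0.

W+ = 13, W- = 8, W = min = 8, p = 0.596113, fail to reject H0.


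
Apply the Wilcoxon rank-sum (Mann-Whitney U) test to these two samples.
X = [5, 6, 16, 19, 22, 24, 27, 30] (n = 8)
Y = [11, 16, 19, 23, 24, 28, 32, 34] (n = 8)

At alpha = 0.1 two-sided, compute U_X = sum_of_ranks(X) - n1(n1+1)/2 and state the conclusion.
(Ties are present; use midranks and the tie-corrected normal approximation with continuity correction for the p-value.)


Step 1: Combine and sort all 16 observations; assign midranks.
sorted (value, group): (5,X), (6,X), (11,Y), (16,X), (16,Y), (19,X), (19,Y), (22,X), (23,Y), (24,X), (24,Y), (27,X), (28,Y), (30,X), (32,Y), (34,Y)
ranks: 5->1, 6->2, 11->3, 16->4.5, 16->4.5, 19->6.5, 19->6.5, 22->8, 23->9, 24->10.5, 24->10.5, 27->12, 28->13, 30->14, 32->15, 34->16
Step 2: Rank sum for X: R1 = 1 + 2 + 4.5 + 6.5 + 8 + 10.5 + 12 + 14 = 58.5.
Step 3: U_X = R1 - n1(n1+1)/2 = 58.5 - 8*9/2 = 58.5 - 36 = 22.5.
       U_Y = n1*n2 - U_X = 64 - 22.5 = 41.5.
Step 4: Ties are present, so use the tie-corrected normal approximation (with continuity correction) for the p-value.
Step 5: p-value = 0.343496; compare to alpha = 0.1. fail to reject H0.

U_X = 22.5, p = 0.343496, fail to reject H0 at alpha = 0.1.


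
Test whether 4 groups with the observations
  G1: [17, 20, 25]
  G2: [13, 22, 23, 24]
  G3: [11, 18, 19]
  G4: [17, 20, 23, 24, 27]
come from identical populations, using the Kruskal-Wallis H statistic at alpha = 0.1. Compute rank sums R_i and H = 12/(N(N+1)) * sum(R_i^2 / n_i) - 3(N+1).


Step 1: Combine all N = 15 observations and assign midranks.
sorted (value, group, rank): (11,G3,1), (13,G2,2), (17,G1,3.5), (17,G4,3.5), (18,G3,5), (19,G3,6), (20,G1,7.5), (20,G4,7.5), (22,G2,9), (23,G2,10.5), (23,G4,10.5), (24,G2,12.5), (24,G4,12.5), (25,G1,14), (27,G4,15)
Step 2: Sum ranks within each group.
R_1 = 25 (n_1 = 3)
R_2 = 34 (n_2 = 4)
R_3 = 12 (n_3 = 3)
R_4 = 49 (n_4 = 5)
Step 3: H = 12/(N(N+1)) * sum(R_i^2/n_i) - 3(N+1)
     = 12/(15*16) * (25^2/3 + 34^2/4 + 12^2/3 + 49^2/5) - 3*16
     = 0.050000 * 1025.53 - 48
     = 3.276667.
Step 4: Ties present; correction factor C = 1 - 24/(15^3 - 15) = 0.992857. Corrected H = 3.276667 / 0.992857 = 3.300240.
Step 5: Under H0, H ~ chi^2(3); p-value = 0.347609.
Step 6: alpha = 0.1. fail to reject H0.

H = 3.3002, df = 3, p = 0.347609, fail to reject H0.


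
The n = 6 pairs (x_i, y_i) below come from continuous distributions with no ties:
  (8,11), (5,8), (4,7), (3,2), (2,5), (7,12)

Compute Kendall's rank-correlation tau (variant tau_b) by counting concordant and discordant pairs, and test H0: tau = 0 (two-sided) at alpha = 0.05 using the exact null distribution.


Step 1: Enumerate the 15 unordered pairs (i,j) with i<j and classify each by sign(x_j-x_i) * sign(y_j-y_i).
  (1,2):dx=-3,dy=-3->C; (1,3):dx=-4,dy=-4->C; (1,4):dx=-5,dy=-9->C; (1,5):dx=-6,dy=-6->C
  (1,6):dx=-1,dy=+1->D; (2,3):dx=-1,dy=-1->C; (2,4):dx=-2,dy=-6->C; (2,5):dx=-3,dy=-3->C
  (2,6):dx=+2,dy=+4->C; (3,4):dx=-1,dy=-5->C; (3,5):dx=-2,dy=-2->C; (3,6):dx=+3,dy=+5->C
  (4,5):dx=-1,dy=+3->D; (4,6):dx=+4,dy=+10->C; (5,6):dx=+5,dy=+7->C
Step 2: C = 13, D = 2, total pairs = 15.
Step 3: tau = (C - D)/(n(n-1)/2) = (13 - 2)/15 = 0.733333.
Step 4: Exact two-sided p-value (enumerate n! = 720 permutations of y under H0): p = 0.055556.
Step 5: alpha = 0.05. fail to reject H0.

tau_b = 0.7333 (C=13, D=2), p = 0.055556, fail to reject H0.


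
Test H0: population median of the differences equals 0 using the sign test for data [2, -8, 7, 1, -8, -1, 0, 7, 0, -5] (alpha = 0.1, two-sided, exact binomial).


Step 1: Discard zero differences. Original n = 10; n_eff = number of nonzero differences = 8.
Nonzero differences (with sign): +2, -8, +7, +1, -8, -1, +7, -5
Step 2: Count signs: positive = 4, negative = 4.
Step 3: Under H0: P(positive) = 0.5, so the number of positives S ~ Bin(8, 0.5).
Step 4: Two-sided exact p-value = sum of Bin(8,0.5) probabilities at or below the observed probability = 1.000000.
Step 5: alpha = 0.1. fail to reject H0.

n_eff = 8, pos = 4, neg = 4, p = 1.000000, fail to reject H0.


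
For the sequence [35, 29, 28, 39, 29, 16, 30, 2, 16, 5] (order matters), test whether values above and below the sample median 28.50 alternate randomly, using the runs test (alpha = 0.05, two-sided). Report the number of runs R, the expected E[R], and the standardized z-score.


Step 1: Compute median = 28.50; label A = above, B = below.
Labels in order: AABAABABBB  (n_A = 5, n_B = 5)
Step 2: Count runs R = 6.
Step 3: Under H0 (random ordering), E[R] = 2*n_A*n_B/(n_A+n_B) + 1 = 2*5*5/10 + 1 = 6.0000.
        Var[R] = 2*n_A*n_B*(2*n_A*n_B - n_A - n_B) / ((n_A+n_B)^2 * (n_A+n_B-1)) = 2000/900 = 2.2222.
        SD[R] = 1.4907.
Step 4: R = E[R], so z = 0 with no continuity correction.
Step 5: Two-sided p-value via normal approximation = 2*(1 - Phi(|z|)) = 1.000000.
Step 6: alpha = 0.05. fail to reject H0.

R = 6, z = 0.0000, p = 1.000000, fail to reject H0.
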